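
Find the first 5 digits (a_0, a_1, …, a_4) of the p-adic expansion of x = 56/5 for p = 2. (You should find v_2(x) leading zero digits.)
(a_0, …, a_4) = (0, 0, 0, 1, 1)

v_2(56/5) = 3, so a_0 = ... = a_2 = 0. Factor out: x = 2^3 · u with u = 7/5 a unit in ℤ_2. Expand u iteratively via a_{v+i} = u_i mod 2, u_{i+1} = (u_i − a_{v+i})/2:
  u_0 = 7/5;  a_3 = 1;  u_1 = (u_0 − 1)/2 = 1/5
  u_1 = 1/5;  a_4 = 1;  u_2 = (u_1 − 1)/2 = -2/5
Digits: (0, 0, 0, 1, 1).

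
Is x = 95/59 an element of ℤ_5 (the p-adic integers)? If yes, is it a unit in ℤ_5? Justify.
x ∈ ℤ_5 but not a unit; v_5(x) = 1 > 0

ℤ_5 = {x ∈ ℚ_5 : v_5(x) ≥ 0} and ℤ_5^× = {x ∈ ℤ_5 : v_5(x) = 0}. Here v_5(95/59) = v_5(num) − v_5(den) = 1; compare against these criteria.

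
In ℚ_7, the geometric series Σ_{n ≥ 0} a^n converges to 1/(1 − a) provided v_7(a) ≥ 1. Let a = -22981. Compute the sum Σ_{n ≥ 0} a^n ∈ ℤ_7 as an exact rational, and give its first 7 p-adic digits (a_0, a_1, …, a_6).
Σ a^n = 1/(1 − a) = 1/22982;  first 7 digits = (1, 0, 0, 3, 4, 5, 1)

v_7(a) = 3 ≥ 1, so the series converges in ℤ_7 to 1/(1 − a) = 1/(1 − (-22981)) = 1/22982. Expand this rational in ℤ_7: compute digits iteratively via d_i = x_i mod 7, x_{i+1} = (x_i − d_i)/7. The first 7 digits are (1, 0, 0, 3, 4, 5, 1).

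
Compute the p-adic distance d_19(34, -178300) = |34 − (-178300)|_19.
d_19(34, -178300) = 1/6859

Step 1 — x − y = 34 − (-178300) = 178334. Step 2 — v_19(178334) = 3 (factor: 178334 = (19^3 · 26); the sign does not affect v_p). Step 3 — |x − y|_19 = 19^{-3} = 1/6859.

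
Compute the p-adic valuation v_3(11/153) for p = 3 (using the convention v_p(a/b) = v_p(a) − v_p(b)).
v_3(11/153) = -2

Factor powers of 3 from the numerator and denominator of the reduced fraction: 11 = 3^0 · 11 and 153 = 3^2 · 17. Apply v_p(a/b) = v_p(a) − v_p(b): v_3(11/153) = 0 − 2 = -2.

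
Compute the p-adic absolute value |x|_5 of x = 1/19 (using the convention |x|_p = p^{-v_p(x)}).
|1/19|_5 = 1

Step 1 — compute v_5(x) by factoring powers of 5 out of the numerator and denominator: v_5(1/19) = 0. Step 2 — apply |x|_p = p^{-v_p(x)} = 5^{0} = 1.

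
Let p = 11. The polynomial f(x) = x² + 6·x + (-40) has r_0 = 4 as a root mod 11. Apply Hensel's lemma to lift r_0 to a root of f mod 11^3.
r_2 = 4 (mod 1331)

Hensel: r_{i+1} = r_i − f(r_i)·(f′(r_i))^{-1} mod 11^{i+2}, f′(x) = 2x + 6. Iterate:
  r_0 = 4 (mod 11)
  r_1 = 4 (mod 121)
  r_2 = 4 (mod 1331)
Final: r = 4 satisfies f(r) ≡ 0 mod 11^3.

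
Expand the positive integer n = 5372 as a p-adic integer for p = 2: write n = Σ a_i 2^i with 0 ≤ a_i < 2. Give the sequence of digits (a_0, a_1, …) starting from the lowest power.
(a_0, a_1, …) = (0, 0, 1, 1, 1, 1, 1, 1, 0, 0, 1, 0, 1)

Repeated division by 2 gives the digits low-to-high: 5372 = 1·2^2 + 1·2^3 + 1·2^4 + 1·2^5 + 1·2^6 + 1·2^7 + 1·2^10 + 1·2^12. Digit sequence: (0, 0, 1, 1, 1, 1, 1, 1, 0, 0, 1, 0, 1).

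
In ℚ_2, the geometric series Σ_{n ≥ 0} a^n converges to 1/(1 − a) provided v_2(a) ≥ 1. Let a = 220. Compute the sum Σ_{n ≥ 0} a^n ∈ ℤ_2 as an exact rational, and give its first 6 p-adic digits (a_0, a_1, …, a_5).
Σ a^n = 1/(1 − a) = -1/219;  first 6 digits = (1, 0, 1, 1, 0, 1)

v_2(a) = 2 ≥ 1, so the series converges in ℤ_2 to 1/(1 − a) = 1/(1 − 220) = -1/219. Expand this rational in ℤ_2: compute digits iteratively via d_i = x_i mod 2, x_{i+1} = (x_i − d_i)/2. The first 6 digits are (1, 0, 1, 1, 0, 1).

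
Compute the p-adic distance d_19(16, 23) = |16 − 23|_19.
d_19(16, 23) = 1

Step 1 — x − y = 16 − 23 = -7. Step 2 — v_19(-7) = 0 (factor: -7 = −(19^0 · 7); the sign does not affect v_p). Step 3 — |x − y|_19 = 19^{0} = 1.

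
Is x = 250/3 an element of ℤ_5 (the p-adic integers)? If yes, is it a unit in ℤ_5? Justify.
x ∈ ℤ_5 but not a unit; v_5(x) = 3 > 0

ℤ_5 = {x ∈ ℚ_5 : v_5(x) ≥ 0} and ℤ_5^× = {x ∈ ℤ_5 : v_5(x) = 0}. Here v_5(250/3) = v_5(num) − v_5(den) = 3; compare against these criteria.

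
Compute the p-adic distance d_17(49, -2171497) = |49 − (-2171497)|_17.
d_17(49, -2171497) = 1/83521

Step 1 — x − y = 49 − (-2171497) = 2171546. Step 2 — v_17(2171546) = 4 (factor: 2171546 = (17^4 · 26); the sign does not affect v_p). Step 3 — |x − y|_17 = 17^{-4} = 1/83521.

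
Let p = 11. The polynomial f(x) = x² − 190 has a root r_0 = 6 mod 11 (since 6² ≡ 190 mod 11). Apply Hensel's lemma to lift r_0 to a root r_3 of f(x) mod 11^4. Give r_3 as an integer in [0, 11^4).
r_3 = 13349 (mod 14641)

Hensel's recurrence: r_{i+1} = r_i − f(r_i)·(f′(r_i))^{-1} mod 11^{i+2}, with f′(x) = 2x. Iterate:
  r_0 = 6 (mod 11)
  r_1 = 39 (mod 121)
  r_2 = 39 (mod 1331)
  r_3 = 13349 (mod 14641)
Final: r_3 = 13349, and one checks f(r_3) ≡ 0 mod 11^4.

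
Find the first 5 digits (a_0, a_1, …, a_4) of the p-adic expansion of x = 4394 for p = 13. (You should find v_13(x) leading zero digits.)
(a_0, …, a_4) = (0, 0, 0, 2, 0)

v_13(4394) = 3, so a_0 = ... = a_2 = 0. Factor out: x = 13^3 · u with u = 2 a unit in ℤ_13. Expand u iteratively via a_{v+i} = u_i mod 13, u_{i+1} = (u_i − a_{v+i})/13:
  u_0 = 2;  a_3 = 2;  u_1 = (u_0 − 2)/13 = 0
  u_1 = 0;  a_4 = 0;  u_2 = (u_1 − 0)/13 = 0
Digits: (0, 0, 0, 2, 0).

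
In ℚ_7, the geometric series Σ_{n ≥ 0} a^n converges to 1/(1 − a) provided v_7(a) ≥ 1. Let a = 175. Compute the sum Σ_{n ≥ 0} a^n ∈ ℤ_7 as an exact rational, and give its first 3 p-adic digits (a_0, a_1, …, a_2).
Σ a^n = 1/(1 − a) = -1/174;  first 3 digits = (1, 4, 5)

v_7(a) = 1 ≥ 1, so the series converges in ℤ_7 to 1/(1 − a) = 1/(1 − 175) = -1/174. Expand this rational in ℤ_7: compute digits iteratively via d_i = x_i mod 7, x_{i+1} = (x_i − d_i)/7. The first 3 digits are (1, 4, 5).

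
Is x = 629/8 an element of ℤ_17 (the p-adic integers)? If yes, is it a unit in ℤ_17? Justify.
x ∈ ℤ_17 but not a unit; v_17(x) = 1 > 0

ℤ_17 = {x ∈ ℚ_17 : v_17(x) ≥ 0} and ℤ_17^× = {x ∈ ℤ_17 : v_17(x) = 0}. Here v_17(629/8) = v_17(num) − v_17(den) = 1; compare against these criteria.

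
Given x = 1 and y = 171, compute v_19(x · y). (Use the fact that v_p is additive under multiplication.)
v_19(171) = 1

v_p(x) = 0 (factor: 1 = 19^0 · 1); v_p(y) = 1 (factor: 171 = 19^1 · 9). Additivity: v_p(xy) = v_p(x) + v_p(y) = 0 + 1 = 1. (Direct check: xy = 171 = 19^1 · (9).)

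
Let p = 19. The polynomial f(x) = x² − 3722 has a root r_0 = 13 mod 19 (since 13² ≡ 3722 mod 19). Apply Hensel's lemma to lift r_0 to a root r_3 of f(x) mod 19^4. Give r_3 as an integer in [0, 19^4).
r_3 = 56785 (mod 130321)

Hensel's recurrence: r_{i+1} = r_i − f(r_i)·(f′(r_i))^{-1} mod 19^{i+2}, with f′(x) = 2x. Iterate:
  r_0 = 13 (mod 19)
  r_1 = 108 (mod 361)
  r_2 = 1913 (mod 6859)
  r_3 = 56785 (mod 130321)
Final: r_3 = 56785, and one checks f(r_3) ≡ 0 mod 19^4.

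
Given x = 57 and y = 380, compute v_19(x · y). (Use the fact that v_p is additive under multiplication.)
v_19(21660) = 2

v_p(x) = 1 (factor: 57 = 19^1 · 3); v_p(y) = 1 (factor: 380 = 19^1 · 20). Additivity: v_p(xy) = v_p(x) + v_p(y) = 1 + 1 = 2. (Direct check: xy = 21660 = 19^2 · (60).)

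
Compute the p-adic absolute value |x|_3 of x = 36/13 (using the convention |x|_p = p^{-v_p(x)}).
|36/13|_3 = 1/9

Step 1 — compute v_3(x) by factoring powers of 3 out of the numerator and denominator: v_3(36/13) = 2. Step 2 — apply |x|_p = p^{-v_p(x)} = 3^{-2} = 1/9.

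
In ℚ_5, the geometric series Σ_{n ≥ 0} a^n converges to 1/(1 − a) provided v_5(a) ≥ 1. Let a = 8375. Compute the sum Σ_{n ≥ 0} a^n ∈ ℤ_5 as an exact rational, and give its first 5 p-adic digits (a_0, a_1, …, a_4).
Σ a^n = 1/(1 − a) = -1/8374;  first 5 digits = (1, 0, 0, 2, 3)

v_5(a) = 3 ≥ 1, so the series converges in ℤ_5 to 1/(1 − a) = 1/(1 − 8375) = -1/8374. Expand this rational in ℤ_5: compute digits iteratively via d_i = x_i mod 5, x_{i+1} = (x_i − d_i)/5. The first 5 digits are (1, 0, 0, 2, 3).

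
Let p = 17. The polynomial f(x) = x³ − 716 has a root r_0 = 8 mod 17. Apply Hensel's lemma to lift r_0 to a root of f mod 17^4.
r_3 = 19932 (mod 83521)

Hensel: r_{i+1} = r_i − f(r_i)/f′(r_i) mod 17^{i+2}, where f′(x) = 3x². Iterate:
  r_0 = 8 (mod 17)
  r_1 = 280 (mod 289)
  r_2 = 280 (mod 4913)
  r_3 = 19932 (mod 83521)
Final: r = 19932 with f(r) ≡ 0 mod 17^4.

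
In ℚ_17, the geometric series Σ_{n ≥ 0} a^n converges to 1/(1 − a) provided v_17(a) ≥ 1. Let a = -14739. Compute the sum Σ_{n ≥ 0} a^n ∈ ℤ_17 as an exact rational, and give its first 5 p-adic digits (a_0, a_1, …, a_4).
Σ a^n = 1/(1 − a) = 1/14740;  first 5 digits = (1, 0, 0, 14, 16)

v_17(a) = 3 ≥ 1, so the series converges in ℤ_17 to 1/(1 − a) = 1/(1 − (-14739)) = 1/14740. Expand this rational in ℤ_17: compute digits iteratively via d_i = x_i mod 17, x_{i+1} = (x_i − d_i)/17. The first 5 digits are (1, 0, 0, 14, 16).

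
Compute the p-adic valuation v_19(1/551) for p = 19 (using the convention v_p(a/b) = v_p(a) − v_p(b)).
v_19(1/551) = -1

Factor powers of 19 from the numerator and denominator of the reduced fraction: 1 = 19^0 · 1 and 551 = 19^1 · 29. Apply v_p(a/b) = v_p(a) − v_p(b): v_19(1/551) = 0 − 1 = -1.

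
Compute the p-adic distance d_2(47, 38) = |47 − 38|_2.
d_2(47, 38) = 1

Step 1 — x − y = 47 − 38 = 9. Step 2 — v_2(9) = 0 (factor: 9 = (2^0 · 9); the sign does not affect v_p). Step 3 — |x − y|_2 = 2^{0} = 1.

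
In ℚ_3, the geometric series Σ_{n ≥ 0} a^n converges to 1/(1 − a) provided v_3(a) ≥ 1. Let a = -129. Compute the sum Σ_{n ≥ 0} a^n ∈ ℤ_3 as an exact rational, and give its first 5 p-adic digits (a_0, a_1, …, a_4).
Σ a^n = 1/(1 − a) = 1/130;  first 5 digits = (1, 2, 1, 1, 0)

v_3(a) = 1 ≥ 1, so the series converges in ℤ_3 to 1/(1 − a) = 1/(1 − (-129)) = 1/130. Expand this rational in ℤ_3: compute digits iteratively via d_i = x_i mod 3, x_{i+1} = (x_i − d_i)/3. The first 5 digits are (1, 2, 1, 1, 0).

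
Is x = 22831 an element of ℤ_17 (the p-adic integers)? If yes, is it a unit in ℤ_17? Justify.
x ∈ ℤ_17 but not a unit; v_17(x) = 2 > 0

ℤ_17 = {x ∈ ℚ_17 : v_17(x) ≥ 0} and ℤ_17^× = {x ∈ ℤ_17 : v_17(x) = 0}. Here v_17(22831) = v_17(num) − v_17(den) = 2; compare against these criteria.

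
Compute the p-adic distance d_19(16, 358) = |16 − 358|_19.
d_19(16, 358) = 1/19

Step 1 — x − y = 16 − 358 = -342. Step 2 — v_19(-342) = 1 (factor: -342 = −(19^1 · 18); the sign does not affect v_p). Step 3 — |x − y|_19 = 19^{-1} = 1/19.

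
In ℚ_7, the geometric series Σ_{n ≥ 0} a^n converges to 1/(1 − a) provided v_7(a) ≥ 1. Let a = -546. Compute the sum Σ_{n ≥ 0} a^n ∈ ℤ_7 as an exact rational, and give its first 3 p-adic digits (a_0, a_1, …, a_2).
Σ a^n = 1/(1 − a) = 1/547;  first 3 digits = (1, 6, 3)

v_7(a) = 1 ≥ 1, so the series converges in ℤ_7 to 1/(1 − a) = 1/(1 − (-546)) = 1/547. Expand this rational in ℤ_7: compute digits iteratively via d_i = x_i mod 7, x_{i+1} = (x_i − d_i)/7. The first 3 digits are (1, 6, 3).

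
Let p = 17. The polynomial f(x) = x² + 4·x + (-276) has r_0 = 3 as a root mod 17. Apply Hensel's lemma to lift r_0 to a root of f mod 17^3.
r_2 = 4508 (mod 4913)

Hensel: r_{i+1} = r_i − f(r_i)·(f′(r_i))^{-1} mod 17^{i+2}, f′(x) = 2x + 4. Iterate:
  r_0 = 3 (mod 17)
  r_1 = 173 (mod 289)
  r_2 = 4508 (mod 4913)
Final: r = 4508 satisfies f(r) ≡ 0 mod 17^3.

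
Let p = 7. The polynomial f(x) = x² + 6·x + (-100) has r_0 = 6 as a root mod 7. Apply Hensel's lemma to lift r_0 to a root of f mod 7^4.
r_3 = 1434 (mod 2401)

Hensel: r_{i+1} = r_i − f(r_i)·(f′(r_i))^{-1} mod 7^{i+2}, f′(x) = 2x + 6. Iterate:
  r_0 = 6 (mod 7)
  r_1 = 13 (mod 49)
  r_2 = 62 (mod 343)
  r_3 = 1434 (mod 2401)
Final: r = 1434 satisfies f(r) ≡ 0 mod 7^4.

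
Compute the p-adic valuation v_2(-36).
v_2(-36) = 2

v_2(n) is the largest exponent k such that 2^k divides n. Factor out: -36 = -2^2 · 9. (Sign doesn't affect v_p.) So v_2(-36) = 2.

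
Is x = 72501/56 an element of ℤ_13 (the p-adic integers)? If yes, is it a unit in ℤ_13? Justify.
x ∈ ℤ_13 but not a unit; v_13(x) = 3 > 0

ℤ_13 = {x ∈ ℚ_13 : v_13(x) ≥ 0} and ℤ_13^× = {x ∈ ℤ_13 : v_13(x) = 0}. Here v_13(72501/56) = v_13(num) − v_13(den) = 3; compare against these criteria.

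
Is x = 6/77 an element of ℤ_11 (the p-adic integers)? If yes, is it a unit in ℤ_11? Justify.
x ∉ ℤ_11 (v_11(x) = -1 < 0)

ℤ_11 = {x ∈ ℚ_11 : v_11(x) ≥ 0} and ℤ_11^× = {x ∈ ℤ_11 : v_11(x) = 0}. Here v_11(6/77) = v_11(num) − v_11(den) = -1; compare against these criteria.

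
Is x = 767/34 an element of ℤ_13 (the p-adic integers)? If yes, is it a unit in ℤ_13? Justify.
x ∈ ℤ_13 but not a unit; v_13(x) = 1 > 0

ℤ_13 = {x ∈ ℚ_13 : v_13(x) ≥ 0} and ℤ_13^× = {x ∈ ℤ_13 : v_13(x) = 0}. Here v_13(767/34) = v_13(num) − v_13(den) = 1; compare against these criteria.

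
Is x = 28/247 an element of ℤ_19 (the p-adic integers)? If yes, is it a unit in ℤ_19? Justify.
x ∉ ℤ_19 (v_19(x) = -1 < 0)

ℤ_19 = {x ∈ ℚ_19 : v_19(x) ≥ 0} and ℤ_19^× = {x ∈ ℤ_19 : v_19(x) = 0}. Here v_19(28/247) = v_19(num) − v_19(den) = -1; compare against these criteria.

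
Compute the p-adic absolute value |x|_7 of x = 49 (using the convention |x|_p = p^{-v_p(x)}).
|49|_7 = 1/49

Step 1 — compute v_7(x) by factoring powers of 7 out of the numerator and denominator: v_7(49) = 2. Step 2 — apply |x|_p = p^{-v_p(x)} = 7^{-2} = 1/49.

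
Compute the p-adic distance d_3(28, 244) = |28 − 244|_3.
d_3(28, 244) = 1/27

Step 1 — x − y = 28 − 244 = -216. Step 2 — v_3(-216) = 3 (factor: -216 = −(3^3 · 8); the sign does not affect v_p). Step 3 — |x − y|_3 = 3^{-3} = 1/27.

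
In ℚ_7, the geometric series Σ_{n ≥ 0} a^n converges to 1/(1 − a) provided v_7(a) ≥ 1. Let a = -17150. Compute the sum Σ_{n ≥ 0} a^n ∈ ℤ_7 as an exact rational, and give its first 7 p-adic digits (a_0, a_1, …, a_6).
Σ a^n = 1/(1 − a) = 1/17151;  first 7 digits = (1, 0, 0, 6, 6, 5, 0)

v_7(a) = 3 ≥ 1, so the series converges in ℤ_7 to 1/(1 − a) = 1/(1 − (-17150)) = 1/17151. Expand this rational in ℤ_7: compute digits iteratively via d_i = x_i mod 7, x_{i+1} = (x_i − d_i)/7. The first 7 digits are (1, 0, 0, 6, 6, 5, 0).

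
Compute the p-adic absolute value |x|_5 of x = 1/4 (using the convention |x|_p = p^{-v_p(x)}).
|1/4|_5 = 1

Step 1 — compute v_5(x) by factoring powers of 5 out of the numerator and denominator: v_5(1/4) = 0. Step 2 — apply |x|_p = p^{-v_p(x)} = 5^{0} = 1.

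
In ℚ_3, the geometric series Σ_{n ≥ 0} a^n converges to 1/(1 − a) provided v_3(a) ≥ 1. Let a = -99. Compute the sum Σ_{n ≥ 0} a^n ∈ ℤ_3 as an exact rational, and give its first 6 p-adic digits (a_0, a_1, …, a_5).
Σ a^n = 1/(1 − a) = 1/100;  first 6 digits = (1, 0, 1, 2, 2, 0)

v_3(a) = 2 ≥ 1, so the series converges in ℤ_3 to 1/(1 − a) = 1/(1 − (-99)) = 1/100. Expand this rational in ℤ_3: compute digits iteratively via d_i = x_i mod 3, x_{i+1} = (x_i − d_i)/3. The first 6 digits are (1, 0, 1, 2, 2, 0).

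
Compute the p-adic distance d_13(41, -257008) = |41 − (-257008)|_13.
d_13(41, -257008) = 1/28561

Step 1 — x − y = 41 − (-257008) = 257049. Step 2 — v_13(257049) = 4 (factor: 257049 = (13^4 · 9); the sign does not affect v_p). Step 3 — |x − y|_13 = 13^{-4} = 1/28561.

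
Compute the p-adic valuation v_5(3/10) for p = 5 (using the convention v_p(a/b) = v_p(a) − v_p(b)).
v_5(3/10) = -1

Factor powers of 5 from the numerator and denominator of the reduced fraction: 3 = 5^0 · 3 and 10 = 5^1 · 2. Apply v_p(a/b) = v_p(a) − v_p(b): v_5(3/10) = 0 − 1 = -1.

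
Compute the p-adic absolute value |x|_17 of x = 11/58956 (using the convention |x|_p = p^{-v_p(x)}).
|11/58956|_17 = 4913

Step 1 — compute v_17(x) by factoring powers of 17 out of the numerator and denominator: v_17(11/58956) = -3. Step 2 — apply |x|_p = p^{-v_p(x)} = 17^{3} = 4913.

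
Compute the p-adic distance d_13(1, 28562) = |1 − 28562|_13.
d_13(1, 28562) = 1/28561

Step 1 — x − y = 1 − 28562 = -28561. Step 2 — v_13(-28561) = 4 (factor: -28561 = −(13^4 · 1); the sign does not affect v_p). Step 3 — |x − y|_13 = 13^{-4} = 1/28561.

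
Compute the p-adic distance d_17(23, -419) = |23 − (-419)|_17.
d_17(23, -419) = 1/17

Step 1 — x − y = 23 − (-419) = 442. Step 2 — v_17(442) = 1 (factor: 442 = (17^1 · 26); the sign does not affect v_p). Step 3 — |x − y|_17 = 17^{-1} = 1/17.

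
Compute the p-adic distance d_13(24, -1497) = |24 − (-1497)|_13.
d_13(24, -1497) = 1/169

Step 1 — x − y = 24 − (-1497) = 1521. Step 2 — v_13(1521) = 2 (factor: 1521 = (13^2 · 9); the sign does not affect v_p). Step 3 — |x − y|_13 = 13^{-2} = 1/169.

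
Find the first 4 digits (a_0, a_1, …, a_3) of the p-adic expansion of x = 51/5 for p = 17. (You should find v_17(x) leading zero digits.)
(a_0, …, a_3) = (0, 4, 10, 13)

v_17(51/5) = 1, so a_0 = ... = a_0 = 0. Factor out: x = 17^1 · u with u = 3/5 a unit in ℤ_17. Expand u iteratively via a_{v+i} = u_i mod 17, u_{i+1} = (u_i − a_{v+i})/17:
  u_0 = 3/5;  a_1 = 4;  u_1 = (u_0 − 4)/17 = -1/5
  u_1 = -1/5;  a_2 = 10;  u_2 = (u_1 − 10)/17 = -3/5
  u_2 = -3/5;  a_3 = 13;  u_3 = (u_2 − 13)/17 = -4/5
Digits: (0, 4, 10, 13).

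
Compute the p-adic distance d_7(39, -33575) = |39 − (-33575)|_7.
d_7(39, -33575) = 1/16807

Step 1 — x − y = 39 − (-33575) = 33614. Step 2 — v_7(33614) = 5 (factor: 33614 = (7^5 · 2); the sign does not affect v_p). Step 3 — |x − y|_7 = 7^{-5} = 1/16807.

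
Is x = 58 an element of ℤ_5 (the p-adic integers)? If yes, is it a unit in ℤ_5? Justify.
x ∈ ℤ_5^× (unit); v_5(x) = 0

ℤ_5 = {x ∈ ℚ_5 : v_5(x) ≥ 0} and ℤ_5^× = {x ∈ ℤ_5 : v_5(x) = 0}. Here v_5(58) = v_5(num) − v_5(den) = 0; compare against these criteria.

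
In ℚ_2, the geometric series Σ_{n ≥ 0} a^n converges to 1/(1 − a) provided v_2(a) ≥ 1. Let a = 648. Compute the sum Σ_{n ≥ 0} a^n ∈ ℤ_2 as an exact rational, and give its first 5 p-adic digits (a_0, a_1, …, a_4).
Σ a^n = 1/(1 − a) = -1/647;  first 5 digits = (1, 0, 0, 1, 0)

v_2(a) = 3 ≥ 1, so the series converges in ℤ_2 to 1/(1 − a) = 1/(1 − 648) = -1/647. Expand this rational in ℤ_2: compute digits iteratively via d_i = x_i mod 2, x_{i+1} = (x_i − d_i)/2. The first 5 digits are (1, 0, 0, 1, 0).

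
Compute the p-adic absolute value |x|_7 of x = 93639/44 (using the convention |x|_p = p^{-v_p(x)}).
|93639/44|_7 = 1/2401

Step 1 — compute v_7(x) by factoring powers of 7 out of the numerator and denominator: v_7(93639/44) = 4. Step 2 — apply |x|_p = p^{-v_p(x)} = 7^{-4} = 1/2401.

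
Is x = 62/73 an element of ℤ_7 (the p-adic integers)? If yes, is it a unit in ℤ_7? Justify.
x ∈ ℤ_7^× (unit); v_7(x) = 0

ℤ_7 = {x ∈ ℚ_7 : v_7(x) ≥ 0} and ℤ_7^× = {x ∈ ℤ_7 : v_7(x) = 0}. Here v_7(62/73) = v_7(num) − v_7(den) = 0; compare against these criteria.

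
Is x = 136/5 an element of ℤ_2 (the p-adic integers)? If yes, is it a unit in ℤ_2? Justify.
x ∈ ℤ_2 but not a unit; v_2(x) = 3 > 0

ℤ_2 = {x ∈ ℚ_2 : v_2(x) ≥ 0} and ℤ_2^× = {x ∈ ℤ_2 : v_2(x) = 0}. Here v_2(136/5) = v_2(num) − v_2(den) = 3; compare against these criteria.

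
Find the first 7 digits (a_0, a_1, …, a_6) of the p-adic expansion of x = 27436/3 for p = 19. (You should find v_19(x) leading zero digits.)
(a_0, …, a_6) = (0, 0, 0, 14, 12, 12, 12)

v_19(27436/3) = 3, so a_0 = ... = a_2 = 0. Factor out: x = 19^3 · u with u = 4/3 a unit in ℤ_19. Expand u iteratively via a_{v+i} = u_i mod 19, u_{i+1} = (u_i − a_{v+i})/19:
  u_0 = 4/3;  a_3 = 14;  u_1 = (u_0 − 14)/19 = -2/3
  u_1 = -2/3;  a_4 = 12;  u_2 = (u_1 − 12)/19 = -2/3
  u_2 = -2/3;  a_5 = 12;  u_3 = (u_2 − 12)/19 = -2/3
  u_3 = -2/3;  a_6 = 12;  u_4 = (u_3 − 12)/19 = -2/3
Digits: (0, 0, 0, 14, 12, 12, 12).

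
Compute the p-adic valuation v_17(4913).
v_17(4913) = 3

v_17(n) is the largest exponent k such that 17^k divides n. Factor out: 4913 = 17^3 · 1. (Sign doesn't affect v_p.) So v_17(4913) = 3.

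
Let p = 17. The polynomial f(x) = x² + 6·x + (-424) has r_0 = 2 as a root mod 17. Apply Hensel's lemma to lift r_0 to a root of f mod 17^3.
r_2 = 3453 (mod 4913)

Hensel: r_{i+1} = r_i − f(r_i)·(f′(r_i))^{-1} mod 17^{i+2}, f′(x) = 2x + 6. Iterate:
  r_0 = 2 (mod 17)
  r_1 = 274 (mod 289)
  r_2 = 3453 (mod 4913)
Final: r = 3453 satisfies f(r) ≡ 0 mod 17^3.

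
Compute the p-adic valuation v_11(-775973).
v_11(-775973) = 4

v_11(n) is the largest exponent k such that 11^k divides n. Factor out: -775973 = -11^4 · 53. (Sign doesn't affect v_p.) So v_11(-775973) = 4.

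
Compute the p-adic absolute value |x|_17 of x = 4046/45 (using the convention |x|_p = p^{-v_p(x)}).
|4046/45|_17 = 1/289

Step 1 — compute v_17(x) by factoring powers of 17 out of the numerator and denominator: v_17(4046/45) = 2. Step 2 — apply |x|_p = p^{-v_p(x)} = 17^{-2} = 1/289.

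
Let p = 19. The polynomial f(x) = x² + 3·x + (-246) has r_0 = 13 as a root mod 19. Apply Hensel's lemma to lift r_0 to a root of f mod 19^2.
r_1 = 89 (mod 361)

Hensel: r_{i+1} = r_i − f(r_i)·(f′(r_i))^{-1} mod 19^{i+2}, f′(x) = 2x + 3. Iterate:
  r_0 = 13 (mod 19)
  r_1 = 89 (mod 361)
Final: r = 89 satisfies f(r) ≡ 0 mod 19^2.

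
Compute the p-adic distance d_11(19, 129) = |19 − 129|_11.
d_11(19, 129) = 1/11

Step 1 — x − y = 19 − 129 = -110. Step 2 — v_11(-110) = 1 (factor: -110 = −(11^1 · 10); the sign does not affect v_p). Step 3 — |x − y|_11 = 11^{-1} = 1/11.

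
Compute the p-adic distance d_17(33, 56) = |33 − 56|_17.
d_17(33, 56) = 1

Step 1 — x − y = 33 − 56 = -23. Step 2 — v_17(-23) = 0 (factor: -23 = −(17^0 · 23); the sign does not affect v_p). Step 3 — |x − y|_17 = 17^{0} = 1.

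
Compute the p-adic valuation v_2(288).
v_2(288) = 5

v_2(n) is the largest exponent k such that 2^k divides n. Factor out: 288 = 2^5 · 9. (Sign doesn't affect v_p.) So v_2(288) = 5.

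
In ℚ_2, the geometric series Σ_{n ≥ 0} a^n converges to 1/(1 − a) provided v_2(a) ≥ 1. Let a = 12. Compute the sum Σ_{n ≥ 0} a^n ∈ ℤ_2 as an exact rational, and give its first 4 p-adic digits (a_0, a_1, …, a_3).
Σ a^n = 1/(1 − a) = -1/11;  first 4 digits = (1, 0, 1, 1)

v_2(a) = 2 ≥ 1, so the series converges in ℤ_2 to 1/(1 − a) = 1/(1 − 12) = -1/11. Expand this rational in ℤ_2: compute digits iteratively via d_i = x_i mod 2, x_{i+1} = (x_i − d_i)/2. The first 4 digits are (1, 0, 1, 1).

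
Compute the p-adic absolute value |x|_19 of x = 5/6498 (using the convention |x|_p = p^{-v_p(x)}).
|5/6498|_19 = 361

Step 1 — compute v_19(x) by factoring powers of 19 out of the numerator and denominator: v_19(5/6498) = -2. Step 2 — apply |x|_p = p^{-v_p(x)} = 19^{2} = 361.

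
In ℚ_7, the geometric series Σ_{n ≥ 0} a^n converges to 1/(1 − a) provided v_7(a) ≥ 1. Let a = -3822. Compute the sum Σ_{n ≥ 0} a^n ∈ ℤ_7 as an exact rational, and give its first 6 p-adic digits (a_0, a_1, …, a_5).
Σ a^n = 1/(1 − a) = 1/3823;  first 6 digits = (1, 0, 6, 2, 6, 0)

v_7(a) = 2 ≥ 1, so the series converges in ℤ_7 to 1/(1 − a) = 1/(1 − (-3822)) = 1/3823. Expand this rational in ℤ_7: compute digits iteratively via d_i = x_i mod 7, x_{i+1} = (x_i − d_i)/7. The first 6 digits are (1, 0, 6, 2, 6, 0).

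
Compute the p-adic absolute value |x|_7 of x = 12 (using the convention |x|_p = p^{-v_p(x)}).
|12|_7 = 1

Step 1 — compute v_7(x) by factoring powers of 7 out of the numerator and denominator: v_7(12) = 0. Step 2 — apply |x|_p = p^{-v_p(x)} = 7^{0} = 1.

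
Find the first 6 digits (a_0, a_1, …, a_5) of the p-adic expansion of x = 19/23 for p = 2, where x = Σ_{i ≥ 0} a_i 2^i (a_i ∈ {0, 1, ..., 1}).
(a_0, …, a_5) = (1, 0, 1, 0, 0, 1)

v_2(19/23) = 0 (numerator and denominator both coprime to 2), so x ∈ ℤ_2^×. Compute digits iteratively via a_i = x_i mod 2, x_{i+1} = (x_i − a_i)/2, with x_0 = x:
  x_0 = 19/23;  a_0 = 1;  x_1 = (x_0 − 1)/2 = -2/23
  x_1 = -2/23;  a_1 = 0;  x_2 = (x_1 − 0)/2 = -1/23
  x_2 = -1/23;  a_2 = 1;  x_3 = (x_2 − 1)/2 = -12/23
  x_3 = -12/23;  a_3 = 0;  x_4 = (x_3 − 0)/2 = -6/23
  x_4 = -6/23;  a_4 = 0;  x_5 = (x_4 − 0)/2 = -3/23
  x_5 = -3/23;  a_5 = 1;  x_6 = (x_5 − 1)/2 = -13/23
Digits: (1, 0, 1, 0, 0, 1).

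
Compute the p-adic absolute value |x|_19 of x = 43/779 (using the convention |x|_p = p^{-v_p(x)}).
|43/779|_19 = 19

Step 1 — compute v_19(x) by factoring powers of 19 out of the numerator and denominator: v_19(43/779) = -1. Step 2 — apply |x|_p = p^{-v_p(x)} = 19^{1} = 19.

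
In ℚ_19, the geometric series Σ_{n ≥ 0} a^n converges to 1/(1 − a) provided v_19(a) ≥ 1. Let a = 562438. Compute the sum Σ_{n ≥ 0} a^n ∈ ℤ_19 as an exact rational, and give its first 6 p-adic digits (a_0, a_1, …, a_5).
Σ a^n = 1/(1 − a) = -1/562437;  first 6 digits = (1, 0, 0, 6, 4, 0)

v_19(a) = 3 ≥ 1, so the series converges in ℤ_19 to 1/(1 − a) = 1/(1 − 562438) = -1/562437. Expand this rational in ℤ_19: compute digits iteratively via d_i = x_i mod 19, x_{i+1} = (x_i − d_i)/19. The first 6 digits are (1, 0, 0, 6, 4, 0).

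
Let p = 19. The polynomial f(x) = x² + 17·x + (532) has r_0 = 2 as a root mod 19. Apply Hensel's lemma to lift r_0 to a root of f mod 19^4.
r_3 = 9825 (mod 130321)

Hensel: r_{i+1} = r_i − f(r_i)·(f′(r_i))^{-1} mod 19^{i+2}, f′(x) = 2x + 17. Iterate:
  r_0 = 2 (mod 19)
  r_1 = 78 (mod 361)
  r_2 = 2966 (mod 6859)
  r_3 = 9825 (mod 130321)
Final: r = 9825 satisfies f(r) ≡ 0 mod 19^4.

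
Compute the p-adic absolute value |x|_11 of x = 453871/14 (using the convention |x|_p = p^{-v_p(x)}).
|453871/14|_11 = 1/14641

Step 1 — compute v_11(x) by factoring powers of 11 out of the numerator and denominator: v_11(453871/14) = 4. Step 2 — apply |x|_p = p^{-v_p(x)} = 11^{-4} = 1/14641.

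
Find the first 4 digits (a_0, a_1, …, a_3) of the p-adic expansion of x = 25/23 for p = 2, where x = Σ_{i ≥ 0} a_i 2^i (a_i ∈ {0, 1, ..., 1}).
(a_0, …, a_3) = (1, 1, 1, 1)

v_2(25/23) = 0 (numerator and denominator both coprime to 2), so x ∈ ℤ_2^×. Compute digits iteratively via a_i = x_i mod 2, x_{i+1} = (x_i − a_i)/2, with x_0 = x:
  x_0 = 25/23;  a_0 = 1;  x_1 = (x_0 − 1)/2 = 1/23
  x_1 = 1/23;  a_1 = 1;  x_2 = (x_1 − 1)/2 = -11/23
  x_2 = -11/23;  a_2 = 1;  x_3 = (x_2 − 1)/2 = -17/23
  x_3 = -17/23;  a_3 = 1;  x_4 = (x_3 − 1)/2 = -20/23
Digits: (1, 1, 1, 1).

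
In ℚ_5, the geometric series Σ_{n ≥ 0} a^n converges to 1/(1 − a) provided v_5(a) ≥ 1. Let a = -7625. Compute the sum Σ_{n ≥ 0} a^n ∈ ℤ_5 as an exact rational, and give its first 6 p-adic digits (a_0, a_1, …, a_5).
Σ a^n = 1/(1 − a) = 1/7626;  first 6 digits = (1, 0, 0, 4, 2, 2)

v_5(a) = 3 ≥ 1, so the series converges in ℤ_5 to 1/(1 − a) = 1/(1 − (-7625)) = 1/7626. Expand this rational in ℤ_5: compute digits iteratively via d_i = x_i mod 5, x_{i+1} = (x_i − d_i)/5. The first 6 digits are (1, 0, 0, 4, 2, 2).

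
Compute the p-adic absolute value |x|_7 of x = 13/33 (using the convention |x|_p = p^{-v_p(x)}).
|13/33|_7 = 1

Step 1 — compute v_7(x) by factoring powers of 7 out of the numerator and denominator: v_7(13/33) = 0. Step 2 — apply |x|_p = p^{-v_p(x)} = 7^{0} = 1.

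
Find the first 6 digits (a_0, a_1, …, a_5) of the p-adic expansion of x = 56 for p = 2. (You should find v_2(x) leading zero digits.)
(a_0, …, a_5) = (0, 0, 0, 1, 1, 1)

v_2(56) = 3, so a_0 = ... = a_2 = 0. Factor out: x = 2^3 · u with u = 7 a unit in ℤ_2. Expand u iteratively via a_{v+i} = u_i mod 2, u_{i+1} = (u_i − a_{v+i})/2:
  u_0 = 7;  a_3 = 1;  u_1 = (u_0 − 1)/2 = 3
  u_1 = 3;  a_4 = 1;  u_2 = (u_1 − 1)/2 = 1
  u_2 = 1;  a_5 = 1;  u_3 = (u_2 − 1)/2 = 0
Digits: (0, 0, 0, 1, 1, 1).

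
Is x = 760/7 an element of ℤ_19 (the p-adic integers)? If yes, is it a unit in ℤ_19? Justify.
x ∈ ℤ_19 but not a unit; v_19(x) = 1 > 0

ℤ_19 = {x ∈ ℚ_19 : v_19(x) ≥ 0} and ℤ_19^× = {x ∈ ℤ_19 : v_19(x) = 0}. Here v_19(760/7) = v_19(num) − v_19(den) = 1; compare against these criteria.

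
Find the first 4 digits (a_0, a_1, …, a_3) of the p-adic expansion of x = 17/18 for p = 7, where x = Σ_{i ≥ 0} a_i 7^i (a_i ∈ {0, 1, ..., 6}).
(a_0, …, a_3) = (6, 2, 0, 5)

v_7(17/18) = 0 (numerator and denominator both coprime to 7), so x ∈ ℤ_7^×. Compute digits iteratively via a_i = x_i mod 7, x_{i+1} = (x_i − a_i)/7, with x_0 = x:
  x_0 = 17/18;  a_0 = 6;  x_1 = (x_0 − 6)/7 = -13/18
  x_1 = -13/18;  a_1 = 2;  x_2 = (x_1 − 2)/7 = -7/18
  x_2 = -7/18;  a_2 = 0;  x_3 = (x_2 − 0)/7 = -1/18
  x_3 = -1/18;  a_3 = 5;  x_4 = (x_3 − 5)/7 = -13/18
Digits: (6, 2, 0, 5).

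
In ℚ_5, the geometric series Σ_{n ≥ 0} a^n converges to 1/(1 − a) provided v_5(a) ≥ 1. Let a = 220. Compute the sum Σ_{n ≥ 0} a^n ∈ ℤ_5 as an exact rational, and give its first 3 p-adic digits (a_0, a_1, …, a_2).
Σ a^n = 1/(1 − a) = -1/219;  first 3 digits = (1, 4, 4)

v_5(a) = 1 ≥ 1, so the series converges in ℤ_5 to 1/(1 − a) = 1/(1 − 220) = -1/219. Expand this rational in ℤ_5: compute digits iteratively via d_i = x_i mod 5, x_{i+1} = (x_i − d_i)/5. The first 3 digits are (1, 4, 4).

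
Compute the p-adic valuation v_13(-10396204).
v_13(-10396204) = 5

v_13(n) is the largest exponent k such that 13^k divides n. Factor out: -10396204 = -13^5 · 28. (Sign doesn't affect v_p.) So v_13(-10396204) = 5.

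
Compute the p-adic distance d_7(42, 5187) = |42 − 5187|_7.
d_7(42, 5187) = 1/343

Step 1 — x − y = 42 − 5187 = -5145. Step 2 — v_7(-5145) = 3 (factor: -5145 = −(7^3 · 15); the sign does not affect v_p). Step 3 — |x − y|_7 = 7^{-3} = 1/343.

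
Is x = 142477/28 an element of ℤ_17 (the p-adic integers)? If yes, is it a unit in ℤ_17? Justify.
x ∈ ℤ_17 but not a unit; v_17(x) = 3 > 0

ℤ_17 = {x ∈ ℚ_17 : v_17(x) ≥ 0} and ℤ_17^× = {x ∈ ℤ_17 : v_17(x) = 0}. Here v_17(142477/28) = v_17(num) − v_17(den) = 3; compare against these criteria.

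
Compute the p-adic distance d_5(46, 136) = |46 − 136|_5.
d_5(46, 136) = 1/5

Step 1 — x − y = 46 − 136 = -90. Step 2 — v_5(-90) = 1 (factor: -90 = −(5^1 · 18); the sign does not affect v_p). Step 3 — |x − y|_5 = 5^{-1} = 1/5.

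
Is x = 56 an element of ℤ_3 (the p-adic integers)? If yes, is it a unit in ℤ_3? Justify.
x ∈ ℤ_3^× (unit); v_3(x) = 0

ℤ_3 = {x ∈ ℚ_3 : v_3(x) ≥ 0} and ℤ_3^× = {x ∈ ℤ_3 : v_3(x) = 0}. Here v_3(56) = v_3(num) − v_3(den) = 0; compare against these criteria.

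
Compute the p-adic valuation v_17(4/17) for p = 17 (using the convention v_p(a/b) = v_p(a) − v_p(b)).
v_17(4/17) = -1

Factor powers of 17 from the numerator and denominator of the reduced fraction: 4 = 17^0 · 4 and 17 = 17^1 · 1. Apply v_p(a/b) = v_p(a) − v_p(b): v_17(4/17) = 0 − 1 = -1.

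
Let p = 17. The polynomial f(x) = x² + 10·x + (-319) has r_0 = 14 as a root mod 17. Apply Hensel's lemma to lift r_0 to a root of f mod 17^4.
r_3 = 43721 (mod 83521)

Hensel: r_{i+1} = r_i − f(r_i)·(f′(r_i))^{-1} mod 17^{i+2}, f′(x) = 2x + 10. Iterate:
  r_0 = 14 (mod 17)
  r_1 = 82 (mod 289)
  r_2 = 4417 (mod 4913)
  r_3 = 43721 (mod 83521)
Final: r = 43721 satisfies f(r) ≡ 0 mod 17^4.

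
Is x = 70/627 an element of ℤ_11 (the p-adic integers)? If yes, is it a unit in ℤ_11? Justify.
x ∉ ℤ_11 (v_11(x) = -1 < 0)

ℤ_11 = {x ∈ ℚ_11 : v_11(x) ≥ 0} and ℤ_11^× = {x ∈ ℤ_11 : v_11(x) = 0}. Here v_11(70/627) = v_11(num) − v_11(den) = -1; compare against these criteria.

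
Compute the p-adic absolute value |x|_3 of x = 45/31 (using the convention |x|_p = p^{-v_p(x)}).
|45/31|_3 = 1/9

Step 1 — compute v_3(x) by factoring powers of 3 out of the numerator and denominator: v_3(45/31) = 2. Step 2 — apply |x|_p = p^{-v_p(x)} = 3^{-2} = 1/9.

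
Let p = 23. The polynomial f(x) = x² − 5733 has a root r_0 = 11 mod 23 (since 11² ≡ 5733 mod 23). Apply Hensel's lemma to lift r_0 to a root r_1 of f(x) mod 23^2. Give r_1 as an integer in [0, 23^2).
r_1 = 218 (mod 529)

Hensel's recurrence: r_{i+1} = r_i − f(r_i)·(f′(r_i))^{-1} mod 23^{i+2}, with f′(x) = 2x. Iterate:
  r_0 = 11 (mod 23)
  r_1 = 218 (mod 529)
Final: r_1 = 218, and one checks f(r_1) ≡ 0 mod 23^2.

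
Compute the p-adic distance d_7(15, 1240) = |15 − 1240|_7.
d_7(15, 1240) = 1/49

Step 1 — x − y = 15 − 1240 = -1225. Step 2 — v_7(-1225) = 2 (factor: -1225 = −(7^2 · 25); the sign does not affect v_p). Step 3 — |x − y|_7 = 7^{-2} = 1/49.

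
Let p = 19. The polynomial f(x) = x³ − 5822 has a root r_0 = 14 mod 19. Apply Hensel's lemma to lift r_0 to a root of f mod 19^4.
r_3 = 84298 (mod 130321)

Hensel: r_{i+1} = r_i − f(r_i)/f′(r_i) mod 19^{i+2}, where f′(x) = 3x². Iterate:
  r_0 = 14 (mod 19)
  r_1 = 185 (mod 361)
  r_2 = 1990 (mod 6859)
  r_3 = 84298 (mod 130321)
Final: r = 84298 with f(r) ≡ 0 mod 19^4.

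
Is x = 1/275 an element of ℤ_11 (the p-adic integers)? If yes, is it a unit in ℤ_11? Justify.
x ∉ ℤ_11 (v_11(x) = -1 < 0)

ℤ_11 = {x ∈ ℚ_11 : v_11(x) ≥ 0} and ℤ_11^× = {x ∈ ℤ_11 : v_11(x) = 0}. Here v_11(1/275) = v_11(num) − v_11(den) = -1; compare against these criteria.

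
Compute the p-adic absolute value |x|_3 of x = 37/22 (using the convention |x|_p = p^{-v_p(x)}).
|37/22|_3 = 1

Step 1 — compute v_3(x) by factoring powers of 3 out of the numerator and denominator: v_3(37/22) = 0. Step 2 — apply |x|_p = p^{-v_p(x)} = 3^{0} = 1.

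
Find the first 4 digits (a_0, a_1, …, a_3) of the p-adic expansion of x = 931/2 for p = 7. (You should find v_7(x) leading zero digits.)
(a_0, …, a_3) = (0, 0, 6, 4)

v_7(931/2) = 2, so a_0 = ... = a_1 = 0. Factor out: x = 7^2 · u with u = 19/2 a unit in ℤ_7. Expand u iteratively via a_{v+i} = u_i mod 7, u_{i+1} = (u_i − a_{v+i})/7:
  u_0 = 19/2;  a_2 = 6;  u_1 = (u_0 − 6)/7 = 1/2
  u_1 = 1/2;  a_3 = 4;  u_2 = (u_1 − 4)/7 = -1/2
Digits: (0, 0, 6, 4).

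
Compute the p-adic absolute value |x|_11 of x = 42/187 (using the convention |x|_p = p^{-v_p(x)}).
|42/187|_11 = 11

Step 1 — compute v_11(x) by factoring powers of 11 out of the numerator and denominator: v_11(42/187) = -1. Step 2 — apply |x|_p = p^{-v_p(x)} = 11^{1} = 11.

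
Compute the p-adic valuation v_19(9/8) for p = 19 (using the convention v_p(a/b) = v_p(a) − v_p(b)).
v_19(9/8) = 0

Factor powers of 19 from the numerator and denominator of the reduced fraction: 9 = 19^0 · 9 and 8 = 19^0 · 8. Apply v_p(a/b) = v_p(a) − v_p(b): v_19(9/8) = 0 − 0 = 0.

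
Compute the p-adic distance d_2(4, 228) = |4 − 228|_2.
d_2(4, 228) = 1/32

Step 1 — x − y = 4 − 228 = -224. Step 2 — v_2(-224) = 5 (factor: -224 = −(2^5 · 7); the sign does not affect v_p). Step 3 — |x − y|_2 = 2^{-5} = 1/32.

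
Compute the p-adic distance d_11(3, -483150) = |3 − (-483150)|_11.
d_11(3, -483150) = 1/161051

Step 1 — x − y = 3 − (-483150) = 483153. Step 2 — v_11(483153) = 5 (factor: 483153 = (11^5 · 3); the sign does not affect v_p). Step 3 — |x − y|_11 = 11^{-5} = 1/161051.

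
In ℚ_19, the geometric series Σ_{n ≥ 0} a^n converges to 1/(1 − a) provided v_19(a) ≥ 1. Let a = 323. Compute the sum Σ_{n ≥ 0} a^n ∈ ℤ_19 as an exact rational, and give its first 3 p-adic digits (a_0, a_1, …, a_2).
Σ a^n = 1/(1 − a) = -1/322;  first 3 digits = (1, 17, 4)

v_19(a) = 1 ≥ 1, so the series converges in ℤ_19 to 1/(1 − a) = 1/(1 − 323) = -1/322. Expand this rational in ℤ_19: compute digits iteratively via d_i = x_i mod 19, x_{i+1} = (x_i − d_i)/19. The first 3 digits are (1, 17, 4).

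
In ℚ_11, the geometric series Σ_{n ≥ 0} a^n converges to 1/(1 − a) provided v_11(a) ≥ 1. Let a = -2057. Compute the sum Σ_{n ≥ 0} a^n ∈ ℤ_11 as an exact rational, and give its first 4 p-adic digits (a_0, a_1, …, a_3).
Σ a^n = 1/(1 − a) = 1/2058;  first 4 digits = (1, 0, 5, 9)

v_11(a) = 2 ≥ 1, so the series converges in ℤ_11 to 1/(1 − a) = 1/(1 − (-2057)) = 1/2058. Expand this rational in ℤ_11: compute digits iteratively via d_i = x_i mod 11, x_{i+1} = (x_i − d_i)/11. The first 4 digits are (1, 0, 5, 9).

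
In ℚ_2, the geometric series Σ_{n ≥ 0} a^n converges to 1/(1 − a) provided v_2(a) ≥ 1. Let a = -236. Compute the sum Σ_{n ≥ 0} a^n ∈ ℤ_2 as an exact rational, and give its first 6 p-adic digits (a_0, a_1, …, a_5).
Σ a^n = 1/(1 − a) = 1/237;  first 6 digits = (1, 0, 1, 0, 0, 1)

v_2(a) = 2 ≥ 1, so the series converges in ℤ_2 to 1/(1 − a) = 1/(1 − (-236)) = 1/237. Expand this rational in ℤ_2: compute digits iteratively via d_i = x_i mod 2, x_{i+1} = (x_i − d_i)/2. The first 6 digits are (1, 0, 1, 0, 0, 1).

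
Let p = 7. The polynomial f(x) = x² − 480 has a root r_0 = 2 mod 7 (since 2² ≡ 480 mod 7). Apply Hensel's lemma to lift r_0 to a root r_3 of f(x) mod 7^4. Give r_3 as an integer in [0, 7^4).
r_3 = 1640 (mod 2401)

Hensel's recurrence: r_{i+1} = r_i − f(r_i)·(f′(r_i))^{-1} mod 7^{i+2}, with f′(x) = 2x. Iterate:
  r_0 = 2 (mod 7)
  r_1 = 23 (mod 49)
  r_2 = 268 (mod 343)
  r_3 = 1640 (mod 2401)
Final: r_3 = 1640, and one checks f(r_3) ≡ 0 mod 7^4.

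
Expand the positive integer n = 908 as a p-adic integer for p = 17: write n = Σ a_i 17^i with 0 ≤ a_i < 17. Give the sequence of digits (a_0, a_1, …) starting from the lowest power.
(a_0, a_1, …) = (7, 2, 3)

Repeated division by 17 gives the digits low-to-high: 908 = 7 + 2·17^1 + 3·17^2. Digit sequence: (7, 2, 3).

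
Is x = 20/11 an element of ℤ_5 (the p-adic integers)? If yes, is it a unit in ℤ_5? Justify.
x ∈ ℤ_5 but not a unit; v_5(x) = 1 > 0

ℤ_5 = {x ∈ ℚ_5 : v_5(x) ≥ 0} and ℤ_5^× = {x ∈ ℤ_5 : v_5(x) = 0}. Here v_5(20/11) = v_5(num) − v_5(den) = 1; compare against these criteria.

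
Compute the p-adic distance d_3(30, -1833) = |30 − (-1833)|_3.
d_3(30, -1833) = 1/81

Step 1 — x − y = 30 − (-1833) = 1863. Step 2 — v_3(1863) = 4 (factor: 1863 = (3^4 · 23); the sign does not affect v_p). Step 3 — |x − y|_3 = 3^{-4} = 1/81.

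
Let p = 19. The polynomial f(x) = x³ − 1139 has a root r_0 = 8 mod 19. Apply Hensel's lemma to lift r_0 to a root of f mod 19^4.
r_3 = 101221 (mod 130321)

Hensel: r_{i+1} = r_i − f(r_i)/f′(r_i) mod 19^{i+2}, where f′(x) = 3x². Iterate:
  r_0 = 8 (mod 19)
  r_1 = 141 (mod 361)
  r_2 = 5195 (mod 6859)
  r_3 = 101221 (mod 130321)
Final: r = 101221 with f(r) ≡ 0 mod 19^4.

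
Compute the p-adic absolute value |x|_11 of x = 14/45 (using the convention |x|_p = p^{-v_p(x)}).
|14/45|_11 = 1

Step 1 — compute v_11(x) by factoring powers of 11 out of the numerator and denominator: v_11(14/45) = 0. Step 2 — apply |x|_p = p^{-v_p(x)} = 11^{0} = 1.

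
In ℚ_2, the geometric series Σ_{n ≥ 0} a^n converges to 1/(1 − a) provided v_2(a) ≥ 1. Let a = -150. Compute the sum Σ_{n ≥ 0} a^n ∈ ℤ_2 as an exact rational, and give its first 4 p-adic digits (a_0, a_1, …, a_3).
Σ a^n = 1/(1 − a) = 1/151;  first 4 digits = (1, 1, 1, 0)

v_2(a) = 1 ≥ 1, so the series converges in ℤ_2 to 1/(1 − a) = 1/(1 − (-150)) = 1/151. Expand this rational in ℤ_2: compute digits iteratively via d_i = x_i mod 2, x_{i+1} = (x_i − d_i)/2. The first 4 digits are (1, 1, 1, 0).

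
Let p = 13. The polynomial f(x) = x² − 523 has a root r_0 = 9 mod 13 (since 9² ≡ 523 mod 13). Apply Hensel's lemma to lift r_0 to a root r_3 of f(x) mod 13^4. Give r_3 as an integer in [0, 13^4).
r_3 = 10643 (mod 28561)

Hensel's recurrence: r_{i+1} = r_i − f(r_i)·(f′(r_i))^{-1} mod 13^{i+2}, with f′(x) = 2x. Iterate:
  r_0 = 9 (mod 13)
  r_1 = 165 (mod 169)
  r_2 = 1855 (mod 2197)
  r_3 = 10643 (mod 28561)
Final: r_3 = 10643, and one checks f(r_3) ≡ 0 mod 13^4.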